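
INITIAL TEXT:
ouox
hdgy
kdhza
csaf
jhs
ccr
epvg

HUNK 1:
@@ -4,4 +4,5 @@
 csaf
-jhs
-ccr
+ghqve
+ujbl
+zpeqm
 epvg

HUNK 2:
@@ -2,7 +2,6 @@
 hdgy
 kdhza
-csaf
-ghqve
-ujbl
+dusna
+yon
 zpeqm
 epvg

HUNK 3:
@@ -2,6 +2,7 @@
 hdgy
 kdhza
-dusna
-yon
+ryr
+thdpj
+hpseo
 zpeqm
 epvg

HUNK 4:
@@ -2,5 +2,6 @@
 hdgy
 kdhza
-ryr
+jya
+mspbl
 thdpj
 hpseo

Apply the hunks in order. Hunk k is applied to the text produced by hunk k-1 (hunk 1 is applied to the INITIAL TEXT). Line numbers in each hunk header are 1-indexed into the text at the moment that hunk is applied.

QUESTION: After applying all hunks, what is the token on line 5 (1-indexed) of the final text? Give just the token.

Answer: mspbl

Derivation:
Hunk 1: at line 4 remove [jhs,ccr] add [ghqve,ujbl,zpeqm] -> 8 lines: ouox hdgy kdhza csaf ghqve ujbl zpeqm epvg
Hunk 2: at line 2 remove [csaf,ghqve,ujbl] add [dusna,yon] -> 7 lines: ouox hdgy kdhza dusna yon zpeqm epvg
Hunk 3: at line 2 remove [dusna,yon] add [ryr,thdpj,hpseo] -> 8 lines: ouox hdgy kdhza ryr thdpj hpseo zpeqm epvg
Hunk 4: at line 2 remove [ryr] add [jya,mspbl] -> 9 lines: ouox hdgy kdhza jya mspbl thdpj hpseo zpeqm epvg
Final line 5: mspbl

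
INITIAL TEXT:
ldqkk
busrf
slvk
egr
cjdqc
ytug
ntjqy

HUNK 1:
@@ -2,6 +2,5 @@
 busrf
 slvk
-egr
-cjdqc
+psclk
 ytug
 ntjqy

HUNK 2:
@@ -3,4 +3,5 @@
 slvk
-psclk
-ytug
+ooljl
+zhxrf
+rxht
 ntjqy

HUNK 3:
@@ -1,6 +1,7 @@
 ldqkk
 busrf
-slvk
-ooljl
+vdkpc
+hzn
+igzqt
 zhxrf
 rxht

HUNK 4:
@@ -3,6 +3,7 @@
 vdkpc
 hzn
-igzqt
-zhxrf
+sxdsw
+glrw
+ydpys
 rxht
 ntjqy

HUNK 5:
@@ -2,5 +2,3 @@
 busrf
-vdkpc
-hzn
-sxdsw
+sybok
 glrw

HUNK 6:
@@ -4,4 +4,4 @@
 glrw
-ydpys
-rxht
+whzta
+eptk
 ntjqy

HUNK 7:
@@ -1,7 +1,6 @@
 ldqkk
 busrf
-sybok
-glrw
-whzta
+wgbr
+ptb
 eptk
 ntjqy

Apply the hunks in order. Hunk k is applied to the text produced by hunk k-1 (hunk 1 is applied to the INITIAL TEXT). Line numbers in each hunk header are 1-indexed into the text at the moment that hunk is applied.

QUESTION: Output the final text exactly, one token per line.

Answer: ldqkk
busrf
wgbr
ptb
eptk
ntjqy

Derivation:
Hunk 1: at line 2 remove [egr,cjdqc] add [psclk] -> 6 lines: ldqkk busrf slvk psclk ytug ntjqy
Hunk 2: at line 3 remove [psclk,ytug] add [ooljl,zhxrf,rxht] -> 7 lines: ldqkk busrf slvk ooljl zhxrf rxht ntjqy
Hunk 3: at line 1 remove [slvk,ooljl] add [vdkpc,hzn,igzqt] -> 8 lines: ldqkk busrf vdkpc hzn igzqt zhxrf rxht ntjqy
Hunk 4: at line 3 remove [igzqt,zhxrf] add [sxdsw,glrw,ydpys] -> 9 lines: ldqkk busrf vdkpc hzn sxdsw glrw ydpys rxht ntjqy
Hunk 5: at line 2 remove [vdkpc,hzn,sxdsw] add [sybok] -> 7 lines: ldqkk busrf sybok glrw ydpys rxht ntjqy
Hunk 6: at line 4 remove [ydpys,rxht] add [whzta,eptk] -> 7 lines: ldqkk busrf sybok glrw whzta eptk ntjqy
Hunk 7: at line 1 remove [sybok,glrw,whzta] add [wgbr,ptb] -> 6 lines: ldqkk busrf wgbr ptb eptk ntjqy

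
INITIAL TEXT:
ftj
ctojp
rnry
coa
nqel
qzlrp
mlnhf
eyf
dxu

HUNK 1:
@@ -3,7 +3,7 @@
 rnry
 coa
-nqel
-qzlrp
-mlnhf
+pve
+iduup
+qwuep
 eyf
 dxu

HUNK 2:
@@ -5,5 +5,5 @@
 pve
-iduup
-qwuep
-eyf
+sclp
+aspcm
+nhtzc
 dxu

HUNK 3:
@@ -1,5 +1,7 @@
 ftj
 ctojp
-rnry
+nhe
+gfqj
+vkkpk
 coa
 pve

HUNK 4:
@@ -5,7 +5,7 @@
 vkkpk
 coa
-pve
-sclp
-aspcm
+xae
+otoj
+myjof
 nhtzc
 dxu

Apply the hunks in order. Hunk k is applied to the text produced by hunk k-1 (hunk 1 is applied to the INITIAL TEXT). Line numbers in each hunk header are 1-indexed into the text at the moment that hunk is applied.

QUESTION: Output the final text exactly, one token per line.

Hunk 1: at line 3 remove [nqel,qzlrp,mlnhf] add [pve,iduup,qwuep] -> 9 lines: ftj ctojp rnry coa pve iduup qwuep eyf dxu
Hunk 2: at line 5 remove [iduup,qwuep,eyf] add [sclp,aspcm,nhtzc] -> 9 lines: ftj ctojp rnry coa pve sclp aspcm nhtzc dxu
Hunk 3: at line 1 remove [rnry] add [nhe,gfqj,vkkpk] -> 11 lines: ftj ctojp nhe gfqj vkkpk coa pve sclp aspcm nhtzc dxu
Hunk 4: at line 5 remove [pve,sclp,aspcm] add [xae,otoj,myjof] -> 11 lines: ftj ctojp nhe gfqj vkkpk coa xae otoj myjof nhtzc dxu

Answer: ftj
ctojp
nhe
gfqj
vkkpk
coa
xae
otoj
myjof
nhtzc
dxu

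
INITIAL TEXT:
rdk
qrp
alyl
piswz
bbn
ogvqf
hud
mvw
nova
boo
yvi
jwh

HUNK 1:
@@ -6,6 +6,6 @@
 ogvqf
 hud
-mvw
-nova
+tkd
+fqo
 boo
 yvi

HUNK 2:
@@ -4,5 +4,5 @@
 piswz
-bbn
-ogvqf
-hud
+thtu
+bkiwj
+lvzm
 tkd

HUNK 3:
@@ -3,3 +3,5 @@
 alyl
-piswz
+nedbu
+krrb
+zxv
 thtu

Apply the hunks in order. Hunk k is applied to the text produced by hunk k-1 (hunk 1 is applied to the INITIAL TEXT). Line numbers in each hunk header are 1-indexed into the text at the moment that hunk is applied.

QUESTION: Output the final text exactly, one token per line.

Hunk 1: at line 6 remove [mvw,nova] add [tkd,fqo] -> 12 lines: rdk qrp alyl piswz bbn ogvqf hud tkd fqo boo yvi jwh
Hunk 2: at line 4 remove [bbn,ogvqf,hud] add [thtu,bkiwj,lvzm] -> 12 lines: rdk qrp alyl piswz thtu bkiwj lvzm tkd fqo boo yvi jwh
Hunk 3: at line 3 remove [piswz] add [nedbu,krrb,zxv] -> 14 lines: rdk qrp alyl nedbu krrb zxv thtu bkiwj lvzm tkd fqo boo yvi jwh

Answer: rdk
qrp
alyl
nedbu
krrb
zxv
thtu
bkiwj
lvzm
tkd
fqo
boo
yvi
jwh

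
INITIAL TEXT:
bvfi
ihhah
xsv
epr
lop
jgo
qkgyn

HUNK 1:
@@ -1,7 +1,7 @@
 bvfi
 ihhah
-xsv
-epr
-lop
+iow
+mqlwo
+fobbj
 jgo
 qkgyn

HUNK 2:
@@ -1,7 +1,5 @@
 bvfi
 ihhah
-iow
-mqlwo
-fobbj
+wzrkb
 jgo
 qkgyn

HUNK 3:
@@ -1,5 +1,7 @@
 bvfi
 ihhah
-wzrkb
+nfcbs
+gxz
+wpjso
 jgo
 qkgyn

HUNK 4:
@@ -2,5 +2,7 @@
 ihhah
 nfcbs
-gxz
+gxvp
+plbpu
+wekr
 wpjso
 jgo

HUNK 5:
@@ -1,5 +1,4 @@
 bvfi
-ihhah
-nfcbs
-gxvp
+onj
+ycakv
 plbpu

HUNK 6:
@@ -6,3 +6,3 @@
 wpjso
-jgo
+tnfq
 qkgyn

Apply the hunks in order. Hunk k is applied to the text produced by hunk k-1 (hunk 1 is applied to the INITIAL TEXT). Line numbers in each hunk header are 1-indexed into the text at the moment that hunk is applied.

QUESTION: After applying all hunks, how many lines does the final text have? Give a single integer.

Hunk 1: at line 1 remove [xsv,epr,lop] add [iow,mqlwo,fobbj] -> 7 lines: bvfi ihhah iow mqlwo fobbj jgo qkgyn
Hunk 2: at line 1 remove [iow,mqlwo,fobbj] add [wzrkb] -> 5 lines: bvfi ihhah wzrkb jgo qkgyn
Hunk 3: at line 1 remove [wzrkb] add [nfcbs,gxz,wpjso] -> 7 lines: bvfi ihhah nfcbs gxz wpjso jgo qkgyn
Hunk 4: at line 2 remove [gxz] add [gxvp,plbpu,wekr] -> 9 lines: bvfi ihhah nfcbs gxvp plbpu wekr wpjso jgo qkgyn
Hunk 5: at line 1 remove [ihhah,nfcbs,gxvp] add [onj,ycakv] -> 8 lines: bvfi onj ycakv plbpu wekr wpjso jgo qkgyn
Hunk 6: at line 6 remove [jgo] add [tnfq] -> 8 lines: bvfi onj ycakv plbpu wekr wpjso tnfq qkgyn
Final line count: 8

Answer: 8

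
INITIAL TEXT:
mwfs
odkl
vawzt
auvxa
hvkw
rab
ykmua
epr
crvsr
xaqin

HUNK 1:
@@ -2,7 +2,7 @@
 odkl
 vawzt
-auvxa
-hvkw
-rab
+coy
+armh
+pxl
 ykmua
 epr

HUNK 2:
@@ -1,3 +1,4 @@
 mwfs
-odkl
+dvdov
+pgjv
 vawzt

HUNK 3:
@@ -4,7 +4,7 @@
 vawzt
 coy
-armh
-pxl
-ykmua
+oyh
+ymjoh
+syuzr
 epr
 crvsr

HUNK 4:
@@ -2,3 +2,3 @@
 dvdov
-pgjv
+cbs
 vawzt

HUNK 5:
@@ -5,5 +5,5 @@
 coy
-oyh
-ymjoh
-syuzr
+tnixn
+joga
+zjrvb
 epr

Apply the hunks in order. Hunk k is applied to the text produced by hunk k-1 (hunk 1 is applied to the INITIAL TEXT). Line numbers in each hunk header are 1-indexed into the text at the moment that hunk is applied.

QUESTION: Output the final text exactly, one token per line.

Answer: mwfs
dvdov
cbs
vawzt
coy
tnixn
joga
zjrvb
epr
crvsr
xaqin

Derivation:
Hunk 1: at line 2 remove [auvxa,hvkw,rab] add [coy,armh,pxl] -> 10 lines: mwfs odkl vawzt coy armh pxl ykmua epr crvsr xaqin
Hunk 2: at line 1 remove [odkl] add [dvdov,pgjv] -> 11 lines: mwfs dvdov pgjv vawzt coy armh pxl ykmua epr crvsr xaqin
Hunk 3: at line 4 remove [armh,pxl,ykmua] add [oyh,ymjoh,syuzr] -> 11 lines: mwfs dvdov pgjv vawzt coy oyh ymjoh syuzr epr crvsr xaqin
Hunk 4: at line 2 remove [pgjv] add [cbs] -> 11 lines: mwfs dvdov cbs vawzt coy oyh ymjoh syuzr epr crvsr xaqin
Hunk 5: at line 5 remove [oyh,ymjoh,syuzr] add [tnixn,joga,zjrvb] -> 11 lines: mwfs dvdov cbs vawzt coy tnixn joga zjrvb epr crvsr xaqin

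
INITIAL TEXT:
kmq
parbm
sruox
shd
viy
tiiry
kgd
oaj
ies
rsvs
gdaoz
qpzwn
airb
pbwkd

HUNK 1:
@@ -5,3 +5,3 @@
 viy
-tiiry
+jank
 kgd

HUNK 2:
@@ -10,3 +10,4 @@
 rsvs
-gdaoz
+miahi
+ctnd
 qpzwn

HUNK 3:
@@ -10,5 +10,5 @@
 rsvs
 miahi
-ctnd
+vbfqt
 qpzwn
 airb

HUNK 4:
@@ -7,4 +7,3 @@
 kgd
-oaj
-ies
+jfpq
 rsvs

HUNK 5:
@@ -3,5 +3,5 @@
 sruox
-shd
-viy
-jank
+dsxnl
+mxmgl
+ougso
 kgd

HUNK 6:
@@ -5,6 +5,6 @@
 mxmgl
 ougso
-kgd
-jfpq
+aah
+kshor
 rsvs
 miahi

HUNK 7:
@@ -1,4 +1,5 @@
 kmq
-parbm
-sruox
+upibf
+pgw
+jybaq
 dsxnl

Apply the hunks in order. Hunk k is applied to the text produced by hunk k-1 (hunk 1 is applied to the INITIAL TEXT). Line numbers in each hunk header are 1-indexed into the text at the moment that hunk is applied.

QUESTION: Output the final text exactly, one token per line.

Answer: kmq
upibf
pgw
jybaq
dsxnl
mxmgl
ougso
aah
kshor
rsvs
miahi
vbfqt
qpzwn
airb
pbwkd

Derivation:
Hunk 1: at line 5 remove [tiiry] add [jank] -> 14 lines: kmq parbm sruox shd viy jank kgd oaj ies rsvs gdaoz qpzwn airb pbwkd
Hunk 2: at line 10 remove [gdaoz] add [miahi,ctnd] -> 15 lines: kmq parbm sruox shd viy jank kgd oaj ies rsvs miahi ctnd qpzwn airb pbwkd
Hunk 3: at line 10 remove [ctnd] add [vbfqt] -> 15 lines: kmq parbm sruox shd viy jank kgd oaj ies rsvs miahi vbfqt qpzwn airb pbwkd
Hunk 4: at line 7 remove [oaj,ies] add [jfpq] -> 14 lines: kmq parbm sruox shd viy jank kgd jfpq rsvs miahi vbfqt qpzwn airb pbwkd
Hunk 5: at line 3 remove [shd,viy,jank] add [dsxnl,mxmgl,ougso] -> 14 lines: kmq parbm sruox dsxnl mxmgl ougso kgd jfpq rsvs miahi vbfqt qpzwn airb pbwkd
Hunk 6: at line 5 remove [kgd,jfpq] add [aah,kshor] -> 14 lines: kmq parbm sruox dsxnl mxmgl ougso aah kshor rsvs miahi vbfqt qpzwn airb pbwkd
Hunk 7: at line 1 remove [parbm,sruox] add [upibf,pgw,jybaq] -> 15 lines: kmq upibf pgw jybaq dsxnl mxmgl ougso aah kshor rsvs miahi vbfqt qpzwn airb pbwkd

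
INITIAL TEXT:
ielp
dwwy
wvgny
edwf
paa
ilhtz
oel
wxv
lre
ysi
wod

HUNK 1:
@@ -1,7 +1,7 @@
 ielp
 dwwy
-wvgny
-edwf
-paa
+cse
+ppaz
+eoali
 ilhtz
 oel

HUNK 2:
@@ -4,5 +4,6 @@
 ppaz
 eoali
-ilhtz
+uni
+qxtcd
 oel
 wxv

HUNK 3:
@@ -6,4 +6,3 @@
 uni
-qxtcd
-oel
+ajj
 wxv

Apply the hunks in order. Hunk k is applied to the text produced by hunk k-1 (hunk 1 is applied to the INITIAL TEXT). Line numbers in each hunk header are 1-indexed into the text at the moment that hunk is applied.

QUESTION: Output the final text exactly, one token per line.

Hunk 1: at line 1 remove [wvgny,edwf,paa] add [cse,ppaz,eoali] -> 11 lines: ielp dwwy cse ppaz eoali ilhtz oel wxv lre ysi wod
Hunk 2: at line 4 remove [ilhtz] add [uni,qxtcd] -> 12 lines: ielp dwwy cse ppaz eoali uni qxtcd oel wxv lre ysi wod
Hunk 3: at line 6 remove [qxtcd,oel] add [ajj] -> 11 lines: ielp dwwy cse ppaz eoali uni ajj wxv lre ysi wod

Answer: ielp
dwwy
cse
ppaz
eoali
uni
ajj
wxv
lre
ysi
wod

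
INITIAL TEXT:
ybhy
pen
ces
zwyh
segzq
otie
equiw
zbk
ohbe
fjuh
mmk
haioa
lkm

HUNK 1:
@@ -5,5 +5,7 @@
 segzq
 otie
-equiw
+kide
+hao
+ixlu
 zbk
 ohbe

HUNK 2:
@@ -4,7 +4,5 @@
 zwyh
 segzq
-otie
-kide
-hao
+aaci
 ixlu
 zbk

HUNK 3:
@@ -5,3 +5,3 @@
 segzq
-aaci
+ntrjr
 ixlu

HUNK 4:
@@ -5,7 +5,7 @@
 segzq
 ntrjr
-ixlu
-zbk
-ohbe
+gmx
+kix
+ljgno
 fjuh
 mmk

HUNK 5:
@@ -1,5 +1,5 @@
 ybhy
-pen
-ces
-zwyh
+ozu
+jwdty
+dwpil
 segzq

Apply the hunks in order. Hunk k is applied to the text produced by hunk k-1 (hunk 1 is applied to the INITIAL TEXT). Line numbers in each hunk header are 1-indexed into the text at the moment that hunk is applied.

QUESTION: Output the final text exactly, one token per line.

Answer: ybhy
ozu
jwdty
dwpil
segzq
ntrjr
gmx
kix
ljgno
fjuh
mmk
haioa
lkm

Derivation:
Hunk 1: at line 5 remove [equiw] add [kide,hao,ixlu] -> 15 lines: ybhy pen ces zwyh segzq otie kide hao ixlu zbk ohbe fjuh mmk haioa lkm
Hunk 2: at line 4 remove [otie,kide,hao] add [aaci] -> 13 lines: ybhy pen ces zwyh segzq aaci ixlu zbk ohbe fjuh mmk haioa lkm
Hunk 3: at line 5 remove [aaci] add [ntrjr] -> 13 lines: ybhy pen ces zwyh segzq ntrjr ixlu zbk ohbe fjuh mmk haioa lkm
Hunk 4: at line 5 remove [ixlu,zbk,ohbe] add [gmx,kix,ljgno] -> 13 lines: ybhy pen ces zwyh segzq ntrjr gmx kix ljgno fjuh mmk haioa lkm
Hunk 5: at line 1 remove [pen,ces,zwyh] add [ozu,jwdty,dwpil] -> 13 lines: ybhy ozu jwdty dwpil segzq ntrjr gmx kix ljgno fjuh mmk haioa lkm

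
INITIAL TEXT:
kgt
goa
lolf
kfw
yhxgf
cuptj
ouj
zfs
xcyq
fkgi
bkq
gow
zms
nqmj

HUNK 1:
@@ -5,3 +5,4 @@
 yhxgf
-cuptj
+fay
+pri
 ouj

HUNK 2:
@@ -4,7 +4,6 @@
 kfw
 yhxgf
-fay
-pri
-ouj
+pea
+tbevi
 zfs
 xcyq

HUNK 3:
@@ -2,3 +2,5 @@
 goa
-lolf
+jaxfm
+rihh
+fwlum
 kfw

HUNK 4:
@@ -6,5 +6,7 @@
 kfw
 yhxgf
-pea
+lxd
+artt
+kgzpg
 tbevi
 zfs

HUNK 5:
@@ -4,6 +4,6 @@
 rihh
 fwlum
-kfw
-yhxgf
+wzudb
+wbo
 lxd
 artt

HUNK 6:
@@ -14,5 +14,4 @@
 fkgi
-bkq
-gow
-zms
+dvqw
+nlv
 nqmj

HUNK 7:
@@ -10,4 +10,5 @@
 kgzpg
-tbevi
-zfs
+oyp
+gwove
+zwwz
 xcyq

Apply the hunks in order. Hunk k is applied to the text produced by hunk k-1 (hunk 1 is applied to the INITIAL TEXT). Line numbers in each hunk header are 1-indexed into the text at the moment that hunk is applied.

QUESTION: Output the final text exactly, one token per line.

Answer: kgt
goa
jaxfm
rihh
fwlum
wzudb
wbo
lxd
artt
kgzpg
oyp
gwove
zwwz
xcyq
fkgi
dvqw
nlv
nqmj

Derivation:
Hunk 1: at line 5 remove [cuptj] add [fay,pri] -> 15 lines: kgt goa lolf kfw yhxgf fay pri ouj zfs xcyq fkgi bkq gow zms nqmj
Hunk 2: at line 4 remove [fay,pri,ouj] add [pea,tbevi] -> 14 lines: kgt goa lolf kfw yhxgf pea tbevi zfs xcyq fkgi bkq gow zms nqmj
Hunk 3: at line 2 remove [lolf] add [jaxfm,rihh,fwlum] -> 16 lines: kgt goa jaxfm rihh fwlum kfw yhxgf pea tbevi zfs xcyq fkgi bkq gow zms nqmj
Hunk 4: at line 6 remove [pea] add [lxd,artt,kgzpg] -> 18 lines: kgt goa jaxfm rihh fwlum kfw yhxgf lxd artt kgzpg tbevi zfs xcyq fkgi bkq gow zms nqmj
Hunk 5: at line 4 remove [kfw,yhxgf] add [wzudb,wbo] -> 18 lines: kgt goa jaxfm rihh fwlum wzudb wbo lxd artt kgzpg tbevi zfs xcyq fkgi bkq gow zms nqmj
Hunk 6: at line 14 remove [bkq,gow,zms] add [dvqw,nlv] -> 17 lines: kgt goa jaxfm rihh fwlum wzudb wbo lxd artt kgzpg tbevi zfs xcyq fkgi dvqw nlv nqmj
Hunk 7: at line 10 remove [tbevi,zfs] add [oyp,gwove,zwwz] -> 18 lines: kgt goa jaxfm rihh fwlum wzudb wbo lxd artt kgzpg oyp gwove zwwz xcyq fkgi dvqw nlv nqmj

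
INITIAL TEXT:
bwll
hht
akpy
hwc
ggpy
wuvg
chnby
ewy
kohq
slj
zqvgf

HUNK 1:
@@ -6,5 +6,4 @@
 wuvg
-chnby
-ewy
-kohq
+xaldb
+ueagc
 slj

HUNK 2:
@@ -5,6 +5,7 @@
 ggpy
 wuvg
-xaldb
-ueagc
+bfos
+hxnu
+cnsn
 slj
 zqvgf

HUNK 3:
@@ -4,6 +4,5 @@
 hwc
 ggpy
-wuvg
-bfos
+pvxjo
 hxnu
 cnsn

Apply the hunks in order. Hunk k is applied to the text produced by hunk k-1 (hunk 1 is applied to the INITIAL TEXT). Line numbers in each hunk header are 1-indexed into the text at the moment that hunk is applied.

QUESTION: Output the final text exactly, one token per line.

Answer: bwll
hht
akpy
hwc
ggpy
pvxjo
hxnu
cnsn
slj
zqvgf

Derivation:
Hunk 1: at line 6 remove [chnby,ewy,kohq] add [xaldb,ueagc] -> 10 lines: bwll hht akpy hwc ggpy wuvg xaldb ueagc slj zqvgf
Hunk 2: at line 5 remove [xaldb,ueagc] add [bfos,hxnu,cnsn] -> 11 lines: bwll hht akpy hwc ggpy wuvg bfos hxnu cnsn slj zqvgf
Hunk 3: at line 4 remove [wuvg,bfos] add [pvxjo] -> 10 lines: bwll hht akpy hwc ggpy pvxjo hxnu cnsn slj zqvgf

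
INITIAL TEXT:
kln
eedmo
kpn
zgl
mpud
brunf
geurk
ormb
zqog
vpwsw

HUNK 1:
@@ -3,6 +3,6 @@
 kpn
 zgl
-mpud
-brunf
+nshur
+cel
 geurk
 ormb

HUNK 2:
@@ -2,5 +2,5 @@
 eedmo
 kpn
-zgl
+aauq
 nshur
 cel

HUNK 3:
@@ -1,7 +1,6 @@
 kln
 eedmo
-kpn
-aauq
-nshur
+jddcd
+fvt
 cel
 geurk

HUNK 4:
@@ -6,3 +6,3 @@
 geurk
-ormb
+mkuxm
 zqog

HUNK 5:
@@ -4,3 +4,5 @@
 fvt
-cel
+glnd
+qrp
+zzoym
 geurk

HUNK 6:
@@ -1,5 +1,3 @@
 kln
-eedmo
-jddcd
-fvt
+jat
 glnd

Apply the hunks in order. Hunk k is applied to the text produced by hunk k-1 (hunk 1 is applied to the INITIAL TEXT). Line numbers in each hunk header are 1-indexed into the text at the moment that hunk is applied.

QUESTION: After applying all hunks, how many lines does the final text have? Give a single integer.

Hunk 1: at line 3 remove [mpud,brunf] add [nshur,cel] -> 10 lines: kln eedmo kpn zgl nshur cel geurk ormb zqog vpwsw
Hunk 2: at line 2 remove [zgl] add [aauq] -> 10 lines: kln eedmo kpn aauq nshur cel geurk ormb zqog vpwsw
Hunk 3: at line 1 remove [kpn,aauq,nshur] add [jddcd,fvt] -> 9 lines: kln eedmo jddcd fvt cel geurk ormb zqog vpwsw
Hunk 4: at line 6 remove [ormb] add [mkuxm] -> 9 lines: kln eedmo jddcd fvt cel geurk mkuxm zqog vpwsw
Hunk 5: at line 4 remove [cel] add [glnd,qrp,zzoym] -> 11 lines: kln eedmo jddcd fvt glnd qrp zzoym geurk mkuxm zqog vpwsw
Hunk 6: at line 1 remove [eedmo,jddcd,fvt] add [jat] -> 9 lines: kln jat glnd qrp zzoym geurk mkuxm zqog vpwsw
Final line count: 9

Answer: 9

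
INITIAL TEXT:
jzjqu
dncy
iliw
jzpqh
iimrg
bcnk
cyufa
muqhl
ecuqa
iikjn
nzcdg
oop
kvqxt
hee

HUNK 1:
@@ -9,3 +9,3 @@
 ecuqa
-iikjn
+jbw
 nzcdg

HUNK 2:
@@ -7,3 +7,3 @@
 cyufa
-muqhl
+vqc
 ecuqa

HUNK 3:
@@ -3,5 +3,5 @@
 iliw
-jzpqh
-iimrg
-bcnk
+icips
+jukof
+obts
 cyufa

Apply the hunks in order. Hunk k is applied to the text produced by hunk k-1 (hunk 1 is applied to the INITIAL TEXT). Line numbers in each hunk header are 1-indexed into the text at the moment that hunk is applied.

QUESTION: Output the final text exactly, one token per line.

Answer: jzjqu
dncy
iliw
icips
jukof
obts
cyufa
vqc
ecuqa
jbw
nzcdg
oop
kvqxt
hee

Derivation:
Hunk 1: at line 9 remove [iikjn] add [jbw] -> 14 lines: jzjqu dncy iliw jzpqh iimrg bcnk cyufa muqhl ecuqa jbw nzcdg oop kvqxt hee
Hunk 2: at line 7 remove [muqhl] add [vqc] -> 14 lines: jzjqu dncy iliw jzpqh iimrg bcnk cyufa vqc ecuqa jbw nzcdg oop kvqxt hee
Hunk 3: at line 3 remove [jzpqh,iimrg,bcnk] add [icips,jukof,obts] -> 14 lines: jzjqu dncy iliw icips jukof obts cyufa vqc ecuqa jbw nzcdg oop kvqxt hee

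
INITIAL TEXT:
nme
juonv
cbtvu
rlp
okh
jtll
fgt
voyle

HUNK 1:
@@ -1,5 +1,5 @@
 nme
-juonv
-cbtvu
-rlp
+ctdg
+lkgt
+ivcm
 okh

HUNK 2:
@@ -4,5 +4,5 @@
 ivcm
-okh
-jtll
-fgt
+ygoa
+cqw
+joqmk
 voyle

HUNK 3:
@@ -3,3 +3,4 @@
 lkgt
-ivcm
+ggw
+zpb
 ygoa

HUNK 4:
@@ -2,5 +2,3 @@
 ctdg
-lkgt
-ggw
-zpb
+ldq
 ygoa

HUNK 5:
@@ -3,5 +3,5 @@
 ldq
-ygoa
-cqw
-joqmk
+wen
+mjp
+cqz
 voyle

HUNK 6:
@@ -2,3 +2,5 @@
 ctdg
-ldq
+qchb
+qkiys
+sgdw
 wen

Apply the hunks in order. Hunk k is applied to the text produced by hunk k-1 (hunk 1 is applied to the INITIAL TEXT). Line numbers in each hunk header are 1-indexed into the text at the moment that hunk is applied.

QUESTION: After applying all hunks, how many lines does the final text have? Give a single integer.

Hunk 1: at line 1 remove [juonv,cbtvu,rlp] add [ctdg,lkgt,ivcm] -> 8 lines: nme ctdg lkgt ivcm okh jtll fgt voyle
Hunk 2: at line 4 remove [okh,jtll,fgt] add [ygoa,cqw,joqmk] -> 8 lines: nme ctdg lkgt ivcm ygoa cqw joqmk voyle
Hunk 3: at line 3 remove [ivcm] add [ggw,zpb] -> 9 lines: nme ctdg lkgt ggw zpb ygoa cqw joqmk voyle
Hunk 4: at line 2 remove [lkgt,ggw,zpb] add [ldq] -> 7 lines: nme ctdg ldq ygoa cqw joqmk voyle
Hunk 5: at line 3 remove [ygoa,cqw,joqmk] add [wen,mjp,cqz] -> 7 lines: nme ctdg ldq wen mjp cqz voyle
Hunk 6: at line 2 remove [ldq] add [qchb,qkiys,sgdw] -> 9 lines: nme ctdg qchb qkiys sgdw wen mjp cqz voyle
Final line count: 9

Answer: 9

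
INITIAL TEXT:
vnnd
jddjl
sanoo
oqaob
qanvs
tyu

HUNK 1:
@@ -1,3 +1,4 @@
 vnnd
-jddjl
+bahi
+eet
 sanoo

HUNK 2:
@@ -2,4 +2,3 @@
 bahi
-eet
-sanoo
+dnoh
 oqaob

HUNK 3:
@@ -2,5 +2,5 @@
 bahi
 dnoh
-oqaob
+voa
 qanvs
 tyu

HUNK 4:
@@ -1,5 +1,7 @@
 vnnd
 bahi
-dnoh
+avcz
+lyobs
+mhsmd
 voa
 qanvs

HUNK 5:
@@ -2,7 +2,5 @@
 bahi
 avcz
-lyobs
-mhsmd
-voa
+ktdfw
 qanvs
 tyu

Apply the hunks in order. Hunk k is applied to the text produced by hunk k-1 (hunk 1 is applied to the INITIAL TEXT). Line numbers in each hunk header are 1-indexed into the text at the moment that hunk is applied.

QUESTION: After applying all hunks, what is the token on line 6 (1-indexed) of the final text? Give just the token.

Answer: tyu

Derivation:
Hunk 1: at line 1 remove [jddjl] add [bahi,eet] -> 7 lines: vnnd bahi eet sanoo oqaob qanvs tyu
Hunk 2: at line 2 remove [eet,sanoo] add [dnoh] -> 6 lines: vnnd bahi dnoh oqaob qanvs tyu
Hunk 3: at line 2 remove [oqaob] add [voa] -> 6 lines: vnnd bahi dnoh voa qanvs tyu
Hunk 4: at line 1 remove [dnoh] add [avcz,lyobs,mhsmd] -> 8 lines: vnnd bahi avcz lyobs mhsmd voa qanvs tyu
Hunk 5: at line 2 remove [lyobs,mhsmd,voa] add [ktdfw] -> 6 lines: vnnd bahi avcz ktdfw qanvs tyu
Final line 6: tyu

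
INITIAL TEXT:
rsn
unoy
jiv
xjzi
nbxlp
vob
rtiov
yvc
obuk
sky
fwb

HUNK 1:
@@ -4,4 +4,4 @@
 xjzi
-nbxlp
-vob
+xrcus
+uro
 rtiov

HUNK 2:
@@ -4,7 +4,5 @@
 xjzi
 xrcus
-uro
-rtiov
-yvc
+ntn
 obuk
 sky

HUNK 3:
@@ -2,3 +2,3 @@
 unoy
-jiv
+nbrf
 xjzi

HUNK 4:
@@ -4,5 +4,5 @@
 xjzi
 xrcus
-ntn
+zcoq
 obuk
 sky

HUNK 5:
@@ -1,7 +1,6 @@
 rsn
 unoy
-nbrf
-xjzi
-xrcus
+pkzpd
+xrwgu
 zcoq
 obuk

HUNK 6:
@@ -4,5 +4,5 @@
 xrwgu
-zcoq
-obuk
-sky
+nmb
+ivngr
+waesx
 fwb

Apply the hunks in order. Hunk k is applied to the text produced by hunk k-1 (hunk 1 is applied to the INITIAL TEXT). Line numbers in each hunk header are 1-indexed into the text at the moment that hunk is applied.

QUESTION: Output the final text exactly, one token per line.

Answer: rsn
unoy
pkzpd
xrwgu
nmb
ivngr
waesx
fwb

Derivation:
Hunk 1: at line 4 remove [nbxlp,vob] add [xrcus,uro] -> 11 lines: rsn unoy jiv xjzi xrcus uro rtiov yvc obuk sky fwb
Hunk 2: at line 4 remove [uro,rtiov,yvc] add [ntn] -> 9 lines: rsn unoy jiv xjzi xrcus ntn obuk sky fwb
Hunk 3: at line 2 remove [jiv] add [nbrf] -> 9 lines: rsn unoy nbrf xjzi xrcus ntn obuk sky fwb
Hunk 4: at line 4 remove [ntn] add [zcoq] -> 9 lines: rsn unoy nbrf xjzi xrcus zcoq obuk sky fwb
Hunk 5: at line 1 remove [nbrf,xjzi,xrcus] add [pkzpd,xrwgu] -> 8 lines: rsn unoy pkzpd xrwgu zcoq obuk sky fwb
Hunk 6: at line 4 remove [zcoq,obuk,sky] add [nmb,ivngr,waesx] -> 8 lines: rsn unoy pkzpd xrwgu nmb ivngr waesx fwb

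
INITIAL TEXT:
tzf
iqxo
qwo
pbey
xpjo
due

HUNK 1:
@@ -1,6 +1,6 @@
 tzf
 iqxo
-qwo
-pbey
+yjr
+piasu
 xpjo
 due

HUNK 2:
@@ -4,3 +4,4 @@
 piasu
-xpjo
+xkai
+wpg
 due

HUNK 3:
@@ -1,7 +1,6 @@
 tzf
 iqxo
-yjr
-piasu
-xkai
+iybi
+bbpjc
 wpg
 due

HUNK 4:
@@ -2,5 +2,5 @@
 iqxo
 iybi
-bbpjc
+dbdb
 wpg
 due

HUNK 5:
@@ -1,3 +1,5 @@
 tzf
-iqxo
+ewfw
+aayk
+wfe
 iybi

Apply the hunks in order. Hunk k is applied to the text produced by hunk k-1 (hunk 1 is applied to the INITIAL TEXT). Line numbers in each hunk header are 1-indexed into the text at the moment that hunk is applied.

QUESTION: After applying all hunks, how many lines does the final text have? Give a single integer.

Answer: 8

Derivation:
Hunk 1: at line 1 remove [qwo,pbey] add [yjr,piasu] -> 6 lines: tzf iqxo yjr piasu xpjo due
Hunk 2: at line 4 remove [xpjo] add [xkai,wpg] -> 7 lines: tzf iqxo yjr piasu xkai wpg due
Hunk 3: at line 1 remove [yjr,piasu,xkai] add [iybi,bbpjc] -> 6 lines: tzf iqxo iybi bbpjc wpg due
Hunk 4: at line 2 remove [bbpjc] add [dbdb] -> 6 lines: tzf iqxo iybi dbdb wpg due
Hunk 5: at line 1 remove [iqxo] add [ewfw,aayk,wfe] -> 8 lines: tzf ewfw aayk wfe iybi dbdb wpg due
Final line count: 8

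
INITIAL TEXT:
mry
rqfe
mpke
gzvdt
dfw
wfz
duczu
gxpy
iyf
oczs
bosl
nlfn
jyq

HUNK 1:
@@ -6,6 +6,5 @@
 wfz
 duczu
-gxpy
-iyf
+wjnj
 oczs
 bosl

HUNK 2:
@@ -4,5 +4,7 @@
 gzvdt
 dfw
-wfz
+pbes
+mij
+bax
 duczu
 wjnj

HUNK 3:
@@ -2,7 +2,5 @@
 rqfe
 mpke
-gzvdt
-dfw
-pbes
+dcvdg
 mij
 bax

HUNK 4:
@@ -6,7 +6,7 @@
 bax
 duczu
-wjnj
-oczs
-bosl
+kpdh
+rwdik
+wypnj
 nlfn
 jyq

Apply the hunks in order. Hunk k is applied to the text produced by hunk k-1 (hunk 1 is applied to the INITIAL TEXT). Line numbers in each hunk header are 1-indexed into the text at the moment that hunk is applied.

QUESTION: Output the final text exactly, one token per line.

Hunk 1: at line 6 remove [gxpy,iyf] add [wjnj] -> 12 lines: mry rqfe mpke gzvdt dfw wfz duczu wjnj oczs bosl nlfn jyq
Hunk 2: at line 4 remove [wfz] add [pbes,mij,bax] -> 14 lines: mry rqfe mpke gzvdt dfw pbes mij bax duczu wjnj oczs bosl nlfn jyq
Hunk 3: at line 2 remove [gzvdt,dfw,pbes] add [dcvdg] -> 12 lines: mry rqfe mpke dcvdg mij bax duczu wjnj oczs bosl nlfn jyq
Hunk 4: at line 6 remove [wjnj,oczs,bosl] add [kpdh,rwdik,wypnj] -> 12 lines: mry rqfe mpke dcvdg mij bax duczu kpdh rwdik wypnj nlfn jyq

Answer: mry
rqfe
mpke
dcvdg
mij
bax
duczu
kpdh
rwdik
wypnj
nlfn
jyq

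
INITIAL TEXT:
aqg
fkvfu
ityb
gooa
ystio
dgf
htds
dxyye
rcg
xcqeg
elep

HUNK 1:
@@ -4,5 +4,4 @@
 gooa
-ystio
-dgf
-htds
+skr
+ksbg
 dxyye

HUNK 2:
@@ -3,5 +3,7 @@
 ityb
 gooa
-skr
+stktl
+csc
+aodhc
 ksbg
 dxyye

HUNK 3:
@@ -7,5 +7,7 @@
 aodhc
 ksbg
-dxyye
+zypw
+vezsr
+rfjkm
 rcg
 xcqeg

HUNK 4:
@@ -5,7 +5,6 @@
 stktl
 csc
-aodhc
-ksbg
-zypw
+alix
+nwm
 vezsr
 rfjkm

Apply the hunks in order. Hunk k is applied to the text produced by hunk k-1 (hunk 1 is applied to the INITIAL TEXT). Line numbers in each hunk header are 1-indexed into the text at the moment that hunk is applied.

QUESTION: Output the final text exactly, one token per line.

Hunk 1: at line 4 remove [ystio,dgf,htds] add [skr,ksbg] -> 10 lines: aqg fkvfu ityb gooa skr ksbg dxyye rcg xcqeg elep
Hunk 2: at line 3 remove [skr] add [stktl,csc,aodhc] -> 12 lines: aqg fkvfu ityb gooa stktl csc aodhc ksbg dxyye rcg xcqeg elep
Hunk 3: at line 7 remove [dxyye] add [zypw,vezsr,rfjkm] -> 14 lines: aqg fkvfu ityb gooa stktl csc aodhc ksbg zypw vezsr rfjkm rcg xcqeg elep
Hunk 4: at line 5 remove [aodhc,ksbg,zypw] add [alix,nwm] -> 13 lines: aqg fkvfu ityb gooa stktl csc alix nwm vezsr rfjkm rcg xcqeg elep

Answer: aqg
fkvfu
ityb
gooa
stktl
csc
alix
nwm
vezsr
rfjkm
rcg
xcqeg
elep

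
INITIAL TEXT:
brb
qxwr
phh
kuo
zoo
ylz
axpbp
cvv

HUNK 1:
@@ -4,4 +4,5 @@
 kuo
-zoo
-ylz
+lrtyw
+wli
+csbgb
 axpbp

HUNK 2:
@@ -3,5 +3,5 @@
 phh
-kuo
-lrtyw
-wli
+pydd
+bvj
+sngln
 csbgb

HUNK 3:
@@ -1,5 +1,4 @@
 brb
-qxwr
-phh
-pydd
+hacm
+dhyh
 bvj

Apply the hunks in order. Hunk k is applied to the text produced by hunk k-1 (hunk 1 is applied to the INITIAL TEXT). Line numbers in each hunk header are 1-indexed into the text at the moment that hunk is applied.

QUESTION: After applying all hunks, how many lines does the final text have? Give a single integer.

Answer: 8

Derivation:
Hunk 1: at line 4 remove [zoo,ylz] add [lrtyw,wli,csbgb] -> 9 lines: brb qxwr phh kuo lrtyw wli csbgb axpbp cvv
Hunk 2: at line 3 remove [kuo,lrtyw,wli] add [pydd,bvj,sngln] -> 9 lines: brb qxwr phh pydd bvj sngln csbgb axpbp cvv
Hunk 3: at line 1 remove [qxwr,phh,pydd] add [hacm,dhyh] -> 8 lines: brb hacm dhyh bvj sngln csbgb axpbp cvv
Final line count: 8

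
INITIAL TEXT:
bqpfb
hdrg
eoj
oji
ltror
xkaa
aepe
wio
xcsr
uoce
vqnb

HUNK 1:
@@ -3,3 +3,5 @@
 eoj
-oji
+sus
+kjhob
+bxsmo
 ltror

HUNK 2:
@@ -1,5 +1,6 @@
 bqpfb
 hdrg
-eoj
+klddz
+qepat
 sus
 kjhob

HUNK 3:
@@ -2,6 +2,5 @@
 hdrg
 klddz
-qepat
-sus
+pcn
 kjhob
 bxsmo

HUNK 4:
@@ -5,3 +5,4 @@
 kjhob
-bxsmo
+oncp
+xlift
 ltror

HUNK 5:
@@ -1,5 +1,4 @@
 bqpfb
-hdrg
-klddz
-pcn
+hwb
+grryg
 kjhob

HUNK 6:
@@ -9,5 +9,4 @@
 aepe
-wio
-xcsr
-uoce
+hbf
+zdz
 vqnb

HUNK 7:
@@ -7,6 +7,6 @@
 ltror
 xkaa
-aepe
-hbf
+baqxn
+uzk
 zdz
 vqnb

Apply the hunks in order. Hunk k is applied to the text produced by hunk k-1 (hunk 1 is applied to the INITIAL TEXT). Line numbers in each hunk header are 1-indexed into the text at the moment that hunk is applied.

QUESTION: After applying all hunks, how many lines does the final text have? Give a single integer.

Hunk 1: at line 3 remove [oji] add [sus,kjhob,bxsmo] -> 13 lines: bqpfb hdrg eoj sus kjhob bxsmo ltror xkaa aepe wio xcsr uoce vqnb
Hunk 2: at line 1 remove [eoj] add [klddz,qepat] -> 14 lines: bqpfb hdrg klddz qepat sus kjhob bxsmo ltror xkaa aepe wio xcsr uoce vqnb
Hunk 3: at line 2 remove [qepat,sus] add [pcn] -> 13 lines: bqpfb hdrg klddz pcn kjhob bxsmo ltror xkaa aepe wio xcsr uoce vqnb
Hunk 4: at line 5 remove [bxsmo] add [oncp,xlift] -> 14 lines: bqpfb hdrg klddz pcn kjhob oncp xlift ltror xkaa aepe wio xcsr uoce vqnb
Hunk 5: at line 1 remove [hdrg,klddz,pcn] add [hwb,grryg] -> 13 lines: bqpfb hwb grryg kjhob oncp xlift ltror xkaa aepe wio xcsr uoce vqnb
Hunk 6: at line 9 remove [wio,xcsr,uoce] add [hbf,zdz] -> 12 lines: bqpfb hwb grryg kjhob oncp xlift ltror xkaa aepe hbf zdz vqnb
Hunk 7: at line 7 remove [aepe,hbf] add [baqxn,uzk] -> 12 lines: bqpfb hwb grryg kjhob oncp xlift ltror xkaa baqxn uzk zdz vqnb
Final line count: 12

Answer: 12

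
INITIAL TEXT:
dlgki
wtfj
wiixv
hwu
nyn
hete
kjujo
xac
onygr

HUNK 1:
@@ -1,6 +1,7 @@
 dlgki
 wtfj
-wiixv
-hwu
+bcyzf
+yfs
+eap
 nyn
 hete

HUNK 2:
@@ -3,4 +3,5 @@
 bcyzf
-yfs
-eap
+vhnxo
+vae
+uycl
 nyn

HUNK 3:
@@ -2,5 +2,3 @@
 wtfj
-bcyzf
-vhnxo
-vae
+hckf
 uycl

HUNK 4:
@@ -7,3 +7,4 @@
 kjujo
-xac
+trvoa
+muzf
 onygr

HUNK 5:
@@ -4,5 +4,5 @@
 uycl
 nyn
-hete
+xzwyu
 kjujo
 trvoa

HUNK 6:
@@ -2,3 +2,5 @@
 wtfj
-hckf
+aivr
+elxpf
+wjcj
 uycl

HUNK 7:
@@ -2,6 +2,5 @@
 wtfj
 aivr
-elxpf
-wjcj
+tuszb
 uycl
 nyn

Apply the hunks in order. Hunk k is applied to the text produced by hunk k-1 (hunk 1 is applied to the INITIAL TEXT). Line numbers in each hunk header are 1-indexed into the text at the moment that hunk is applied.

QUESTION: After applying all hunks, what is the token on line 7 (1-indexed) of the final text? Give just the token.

Hunk 1: at line 1 remove [wiixv,hwu] add [bcyzf,yfs,eap] -> 10 lines: dlgki wtfj bcyzf yfs eap nyn hete kjujo xac onygr
Hunk 2: at line 3 remove [yfs,eap] add [vhnxo,vae,uycl] -> 11 lines: dlgki wtfj bcyzf vhnxo vae uycl nyn hete kjujo xac onygr
Hunk 3: at line 2 remove [bcyzf,vhnxo,vae] add [hckf] -> 9 lines: dlgki wtfj hckf uycl nyn hete kjujo xac onygr
Hunk 4: at line 7 remove [xac] add [trvoa,muzf] -> 10 lines: dlgki wtfj hckf uycl nyn hete kjujo trvoa muzf onygr
Hunk 5: at line 4 remove [hete] add [xzwyu] -> 10 lines: dlgki wtfj hckf uycl nyn xzwyu kjujo trvoa muzf onygr
Hunk 6: at line 2 remove [hckf] add [aivr,elxpf,wjcj] -> 12 lines: dlgki wtfj aivr elxpf wjcj uycl nyn xzwyu kjujo trvoa muzf onygr
Hunk 7: at line 2 remove [elxpf,wjcj] add [tuszb] -> 11 lines: dlgki wtfj aivr tuszb uycl nyn xzwyu kjujo trvoa muzf onygr
Final line 7: xzwyu

Answer: xzwyu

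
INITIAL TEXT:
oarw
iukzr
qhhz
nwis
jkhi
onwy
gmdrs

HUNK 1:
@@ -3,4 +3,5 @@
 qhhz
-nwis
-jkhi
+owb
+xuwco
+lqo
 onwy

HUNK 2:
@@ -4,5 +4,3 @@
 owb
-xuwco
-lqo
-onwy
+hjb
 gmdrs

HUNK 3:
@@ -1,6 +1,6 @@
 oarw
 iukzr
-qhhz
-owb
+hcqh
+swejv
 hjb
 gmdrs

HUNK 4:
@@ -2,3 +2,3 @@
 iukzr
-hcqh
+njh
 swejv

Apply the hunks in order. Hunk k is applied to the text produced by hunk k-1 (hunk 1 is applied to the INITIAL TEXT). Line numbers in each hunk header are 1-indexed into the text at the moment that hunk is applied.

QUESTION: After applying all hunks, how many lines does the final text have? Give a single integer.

Hunk 1: at line 3 remove [nwis,jkhi] add [owb,xuwco,lqo] -> 8 lines: oarw iukzr qhhz owb xuwco lqo onwy gmdrs
Hunk 2: at line 4 remove [xuwco,lqo,onwy] add [hjb] -> 6 lines: oarw iukzr qhhz owb hjb gmdrs
Hunk 3: at line 1 remove [qhhz,owb] add [hcqh,swejv] -> 6 lines: oarw iukzr hcqh swejv hjb gmdrs
Hunk 4: at line 2 remove [hcqh] add [njh] -> 6 lines: oarw iukzr njh swejv hjb gmdrs
Final line count: 6

Answer: 6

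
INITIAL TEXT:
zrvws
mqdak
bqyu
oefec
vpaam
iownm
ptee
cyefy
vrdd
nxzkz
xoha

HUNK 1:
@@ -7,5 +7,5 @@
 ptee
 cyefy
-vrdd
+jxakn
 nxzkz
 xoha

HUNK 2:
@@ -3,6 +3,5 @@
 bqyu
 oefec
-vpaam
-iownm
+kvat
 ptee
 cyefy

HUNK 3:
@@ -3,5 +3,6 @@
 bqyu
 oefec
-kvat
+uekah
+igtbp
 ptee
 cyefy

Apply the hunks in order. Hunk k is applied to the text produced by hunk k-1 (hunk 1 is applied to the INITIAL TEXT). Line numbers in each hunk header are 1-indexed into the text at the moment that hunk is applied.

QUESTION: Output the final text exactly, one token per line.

Hunk 1: at line 7 remove [vrdd] add [jxakn] -> 11 lines: zrvws mqdak bqyu oefec vpaam iownm ptee cyefy jxakn nxzkz xoha
Hunk 2: at line 3 remove [vpaam,iownm] add [kvat] -> 10 lines: zrvws mqdak bqyu oefec kvat ptee cyefy jxakn nxzkz xoha
Hunk 3: at line 3 remove [kvat] add [uekah,igtbp] -> 11 lines: zrvws mqdak bqyu oefec uekah igtbp ptee cyefy jxakn nxzkz xoha

Answer: zrvws
mqdak
bqyu
oefec
uekah
igtbp
ptee
cyefy
jxakn
nxzkz
xoha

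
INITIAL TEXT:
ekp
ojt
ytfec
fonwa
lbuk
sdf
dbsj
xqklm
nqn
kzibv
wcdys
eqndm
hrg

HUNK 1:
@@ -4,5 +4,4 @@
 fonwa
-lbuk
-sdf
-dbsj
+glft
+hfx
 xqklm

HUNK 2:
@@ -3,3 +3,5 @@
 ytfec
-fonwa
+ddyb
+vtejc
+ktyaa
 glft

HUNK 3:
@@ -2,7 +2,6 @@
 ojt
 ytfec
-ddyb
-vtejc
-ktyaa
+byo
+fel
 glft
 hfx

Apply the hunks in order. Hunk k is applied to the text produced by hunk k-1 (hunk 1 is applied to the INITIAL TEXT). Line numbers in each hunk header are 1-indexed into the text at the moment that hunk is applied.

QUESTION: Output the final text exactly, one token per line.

Hunk 1: at line 4 remove [lbuk,sdf,dbsj] add [glft,hfx] -> 12 lines: ekp ojt ytfec fonwa glft hfx xqklm nqn kzibv wcdys eqndm hrg
Hunk 2: at line 3 remove [fonwa] add [ddyb,vtejc,ktyaa] -> 14 lines: ekp ojt ytfec ddyb vtejc ktyaa glft hfx xqklm nqn kzibv wcdys eqndm hrg
Hunk 3: at line 2 remove [ddyb,vtejc,ktyaa] add [byo,fel] -> 13 lines: ekp ojt ytfec byo fel glft hfx xqklm nqn kzibv wcdys eqndm hrg

Answer: ekp
ojt
ytfec
byo
fel
glft
hfx
xqklm
nqn
kzibv
wcdys
eqndm
hrg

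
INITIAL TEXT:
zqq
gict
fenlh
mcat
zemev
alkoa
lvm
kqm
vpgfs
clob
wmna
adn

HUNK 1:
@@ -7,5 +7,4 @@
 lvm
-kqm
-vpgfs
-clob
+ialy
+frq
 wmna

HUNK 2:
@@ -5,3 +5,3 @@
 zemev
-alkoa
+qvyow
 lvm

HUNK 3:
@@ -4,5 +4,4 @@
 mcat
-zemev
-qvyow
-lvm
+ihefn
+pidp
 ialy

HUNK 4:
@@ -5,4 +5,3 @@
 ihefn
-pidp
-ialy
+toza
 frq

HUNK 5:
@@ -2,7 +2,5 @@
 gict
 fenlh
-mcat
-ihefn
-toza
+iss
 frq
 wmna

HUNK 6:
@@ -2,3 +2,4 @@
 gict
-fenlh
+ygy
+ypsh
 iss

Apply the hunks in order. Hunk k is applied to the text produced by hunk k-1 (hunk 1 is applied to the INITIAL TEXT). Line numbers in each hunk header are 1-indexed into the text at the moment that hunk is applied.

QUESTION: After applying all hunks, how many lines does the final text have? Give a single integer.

Hunk 1: at line 7 remove [kqm,vpgfs,clob] add [ialy,frq] -> 11 lines: zqq gict fenlh mcat zemev alkoa lvm ialy frq wmna adn
Hunk 2: at line 5 remove [alkoa] add [qvyow] -> 11 lines: zqq gict fenlh mcat zemev qvyow lvm ialy frq wmna adn
Hunk 3: at line 4 remove [zemev,qvyow,lvm] add [ihefn,pidp] -> 10 lines: zqq gict fenlh mcat ihefn pidp ialy frq wmna adn
Hunk 4: at line 5 remove [pidp,ialy] add [toza] -> 9 lines: zqq gict fenlh mcat ihefn toza frq wmna adn
Hunk 5: at line 2 remove [mcat,ihefn,toza] add [iss] -> 7 lines: zqq gict fenlh iss frq wmna adn
Hunk 6: at line 2 remove [fenlh] add [ygy,ypsh] -> 8 lines: zqq gict ygy ypsh iss frq wmna adn
Final line count: 8

Answer: 8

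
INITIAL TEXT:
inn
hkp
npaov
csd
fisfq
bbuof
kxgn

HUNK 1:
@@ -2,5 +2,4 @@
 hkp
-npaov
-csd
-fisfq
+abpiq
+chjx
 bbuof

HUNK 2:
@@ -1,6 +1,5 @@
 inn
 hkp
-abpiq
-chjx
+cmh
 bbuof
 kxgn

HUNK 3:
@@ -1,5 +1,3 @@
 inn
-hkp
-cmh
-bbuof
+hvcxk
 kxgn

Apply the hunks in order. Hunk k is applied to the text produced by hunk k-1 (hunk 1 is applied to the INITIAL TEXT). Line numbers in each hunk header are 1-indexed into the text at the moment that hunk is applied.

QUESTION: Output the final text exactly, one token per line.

Hunk 1: at line 2 remove [npaov,csd,fisfq] add [abpiq,chjx] -> 6 lines: inn hkp abpiq chjx bbuof kxgn
Hunk 2: at line 1 remove [abpiq,chjx] add [cmh] -> 5 lines: inn hkp cmh bbuof kxgn
Hunk 3: at line 1 remove [hkp,cmh,bbuof] add [hvcxk] -> 3 lines: inn hvcxk kxgn

Answer: inn
hvcxk
kxgn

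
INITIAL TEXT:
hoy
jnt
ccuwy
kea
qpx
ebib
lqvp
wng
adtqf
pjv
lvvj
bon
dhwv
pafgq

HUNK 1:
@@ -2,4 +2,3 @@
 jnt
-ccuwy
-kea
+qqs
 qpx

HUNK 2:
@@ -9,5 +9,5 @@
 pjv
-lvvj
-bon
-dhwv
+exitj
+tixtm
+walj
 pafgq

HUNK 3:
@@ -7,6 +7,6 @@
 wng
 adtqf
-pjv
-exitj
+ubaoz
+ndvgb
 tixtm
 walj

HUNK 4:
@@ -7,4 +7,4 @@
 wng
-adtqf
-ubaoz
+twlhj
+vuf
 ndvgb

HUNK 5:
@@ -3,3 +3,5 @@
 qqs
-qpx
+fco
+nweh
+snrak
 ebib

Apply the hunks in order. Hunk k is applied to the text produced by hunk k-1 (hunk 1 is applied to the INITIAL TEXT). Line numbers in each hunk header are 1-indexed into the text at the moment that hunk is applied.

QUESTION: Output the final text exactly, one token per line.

Hunk 1: at line 2 remove [ccuwy,kea] add [qqs] -> 13 lines: hoy jnt qqs qpx ebib lqvp wng adtqf pjv lvvj bon dhwv pafgq
Hunk 2: at line 9 remove [lvvj,bon,dhwv] add [exitj,tixtm,walj] -> 13 lines: hoy jnt qqs qpx ebib lqvp wng adtqf pjv exitj tixtm walj pafgq
Hunk 3: at line 7 remove [pjv,exitj] add [ubaoz,ndvgb] -> 13 lines: hoy jnt qqs qpx ebib lqvp wng adtqf ubaoz ndvgb tixtm walj pafgq
Hunk 4: at line 7 remove [adtqf,ubaoz] add [twlhj,vuf] -> 13 lines: hoy jnt qqs qpx ebib lqvp wng twlhj vuf ndvgb tixtm walj pafgq
Hunk 5: at line 3 remove [qpx] add [fco,nweh,snrak] -> 15 lines: hoy jnt qqs fco nweh snrak ebib lqvp wng twlhj vuf ndvgb tixtm walj pafgq

Answer: hoy
jnt
qqs
fco
nweh
snrak
ebib
lqvp
wng
twlhj
vuf
ndvgb
tixtm
walj
pafgq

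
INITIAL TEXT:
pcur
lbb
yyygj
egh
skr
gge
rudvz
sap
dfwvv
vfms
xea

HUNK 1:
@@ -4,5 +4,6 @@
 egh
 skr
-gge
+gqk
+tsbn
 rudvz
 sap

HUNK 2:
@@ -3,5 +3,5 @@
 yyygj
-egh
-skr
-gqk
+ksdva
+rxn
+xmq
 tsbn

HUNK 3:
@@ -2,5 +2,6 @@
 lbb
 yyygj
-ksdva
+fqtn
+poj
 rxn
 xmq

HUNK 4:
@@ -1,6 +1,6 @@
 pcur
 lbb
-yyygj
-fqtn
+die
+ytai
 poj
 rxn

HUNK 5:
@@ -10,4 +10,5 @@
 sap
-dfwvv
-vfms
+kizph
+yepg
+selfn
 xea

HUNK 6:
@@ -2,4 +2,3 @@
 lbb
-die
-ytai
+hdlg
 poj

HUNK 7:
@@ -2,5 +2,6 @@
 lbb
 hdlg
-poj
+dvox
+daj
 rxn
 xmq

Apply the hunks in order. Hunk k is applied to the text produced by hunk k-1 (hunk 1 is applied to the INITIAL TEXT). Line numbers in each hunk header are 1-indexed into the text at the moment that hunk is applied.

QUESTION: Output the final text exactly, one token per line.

Answer: pcur
lbb
hdlg
dvox
daj
rxn
xmq
tsbn
rudvz
sap
kizph
yepg
selfn
xea

Derivation:
Hunk 1: at line 4 remove [gge] add [gqk,tsbn] -> 12 lines: pcur lbb yyygj egh skr gqk tsbn rudvz sap dfwvv vfms xea
Hunk 2: at line 3 remove [egh,skr,gqk] add [ksdva,rxn,xmq] -> 12 lines: pcur lbb yyygj ksdva rxn xmq tsbn rudvz sap dfwvv vfms xea
Hunk 3: at line 2 remove [ksdva] add [fqtn,poj] -> 13 lines: pcur lbb yyygj fqtn poj rxn xmq tsbn rudvz sap dfwvv vfms xea
Hunk 4: at line 1 remove [yyygj,fqtn] add [die,ytai] -> 13 lines: pcur lbb die ytai poj rxn xmq tsbn rudvz sap dfwvv vfms xea
Hunk 5: at line 10 remove [dfwvv,vfms] add [kizph,yepg,selfn] -> 14 lines: pcur lbb die ytai poj rxn xmq tsbn rudvz sap kizph yepg selfn xea
Hunk 6: at line 2 remove [die,ytai] add [hdlg] -> 13 lines: pcur lbb hdlg poj rxn xmq tsbn rudvz sap kizph yepg selfn xea
Hunk 7: at line 2 remove [poj] add [dvox,daj] -> 14 lines: pcur lbb hdlg dvox daj rxn xmq tsbn rudvz sap kizph yepg selfn xea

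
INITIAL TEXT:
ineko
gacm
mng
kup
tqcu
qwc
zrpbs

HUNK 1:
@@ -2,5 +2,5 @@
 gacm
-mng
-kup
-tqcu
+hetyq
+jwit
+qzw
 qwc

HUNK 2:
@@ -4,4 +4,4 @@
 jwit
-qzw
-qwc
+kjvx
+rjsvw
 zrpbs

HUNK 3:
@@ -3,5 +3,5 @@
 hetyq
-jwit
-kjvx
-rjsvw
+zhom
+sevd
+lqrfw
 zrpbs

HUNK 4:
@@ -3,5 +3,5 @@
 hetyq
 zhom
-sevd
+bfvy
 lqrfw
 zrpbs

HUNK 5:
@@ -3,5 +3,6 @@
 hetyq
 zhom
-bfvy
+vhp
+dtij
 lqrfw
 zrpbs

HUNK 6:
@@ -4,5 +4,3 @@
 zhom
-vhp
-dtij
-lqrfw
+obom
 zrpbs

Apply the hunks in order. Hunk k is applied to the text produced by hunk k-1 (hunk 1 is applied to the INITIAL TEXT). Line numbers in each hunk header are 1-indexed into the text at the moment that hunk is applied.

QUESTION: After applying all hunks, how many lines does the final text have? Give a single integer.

Hunk 1: at line 2 remove [mng,kup,tqcu] add [hetyq,jwit,qzw] -> 7 lines: ineko gacm hetyq jwit qzw qwc zrpbs
Hunk 2: at line 4 remove [qzw,qwc] add [kjvx,rjsvw] -> 7 lines: ineko gacm hetyq jwit kjvx rjsvw zrpbs
Hunk 3: at line 3 remove [jwit,kjvx,rjsvw] add [zhom,sevd,lqrfw] -> 7 lines: ineko gacm hetyq zhom sevd lqrfw zrpbs
Hunk 4: at line 3 remove [sevd] add [bfvy] -> 7 lines: ineko gacm hetyq zhom bfvy lqrfw zrpbs
Hunk 5: at line 3 remove [bfvy] add [vhp,dtij] -> 8 lines: ineko gacm hetyq zhom vhp dtij lqrfw zrpbs
Hunk 6: at line 4 remove [vhp,dtij,lqrfw] add [obom] -> 6 lines: ineko gacm hetyq zhom obom zrpbs
Final line count: 6

Answer: 6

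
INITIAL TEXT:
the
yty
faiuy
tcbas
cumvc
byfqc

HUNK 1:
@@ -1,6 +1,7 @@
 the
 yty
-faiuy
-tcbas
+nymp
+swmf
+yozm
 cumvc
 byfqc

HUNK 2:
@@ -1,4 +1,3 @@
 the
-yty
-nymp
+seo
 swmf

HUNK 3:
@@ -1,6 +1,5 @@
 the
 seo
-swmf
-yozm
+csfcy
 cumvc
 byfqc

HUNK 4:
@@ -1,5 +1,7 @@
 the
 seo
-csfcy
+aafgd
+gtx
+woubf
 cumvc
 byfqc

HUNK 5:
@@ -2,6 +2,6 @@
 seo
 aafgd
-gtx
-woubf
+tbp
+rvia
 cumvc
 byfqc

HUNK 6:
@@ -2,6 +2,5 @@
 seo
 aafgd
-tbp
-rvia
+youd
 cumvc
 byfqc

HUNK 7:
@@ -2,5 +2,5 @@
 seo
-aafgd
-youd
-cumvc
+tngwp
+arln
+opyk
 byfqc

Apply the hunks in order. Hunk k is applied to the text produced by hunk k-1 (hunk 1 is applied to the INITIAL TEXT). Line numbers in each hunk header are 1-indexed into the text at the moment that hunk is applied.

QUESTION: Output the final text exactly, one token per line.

Hunk 1: at line 1 remove [faiuy,tcbas] add [nymp,swmf,yozm] -> 7 lines: the yty nymp swmf yozm cumvc byfqc
Hunk 2: at line 1 remove [yty,nymp] add [seo] -> 6 lines: the seo swmf yozm cumvc byfqc
Hunk 3: at line 1 remove [swmf,yozm] add [csfcy] -> 5 lines: the seo csfcy cumvc byfqc
Hunk 4: at line 1 remove [csfcy] add [aafgd,gtx,woubf] -> 7 lines: the seo aafgd gtx woubf cumvc byfqc
Hunk 5: at line 2 remove [gtx,woubf] add [tbp,rvia] -> 7 lines: the seo aafgd tbp rvia cumvc byfqc
Hunk 6: at line 2 remove [tbp,rvia] add [youd] -> 6 lines: the seo aafgd youd cumvc byfqc
Hunk 7: at line 2 remove [aafgd,youd,cumvc] add [tngwp,arln,opyk] -> 6 lines: the seo tngwp arln opyk byfqc

Answer: the
seo
tngwp
arln
opyk
byfqc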